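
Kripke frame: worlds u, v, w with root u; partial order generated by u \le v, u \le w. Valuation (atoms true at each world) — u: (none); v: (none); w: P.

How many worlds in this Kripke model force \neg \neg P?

1

u: does not force it — u \nVdash \neg \neg P since v is accessible from u and v \Vdash \neg P.
v: does not force it.
w: forces it.
Worlds forcing the formula: {w}.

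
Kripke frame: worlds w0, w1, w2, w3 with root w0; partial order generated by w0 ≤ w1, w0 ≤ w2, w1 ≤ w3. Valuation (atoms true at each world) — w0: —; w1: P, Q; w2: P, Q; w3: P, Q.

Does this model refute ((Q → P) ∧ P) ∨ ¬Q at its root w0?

w0 ⊮ ((Q → P) ∧ P) ∨ ¬Q: neither disjunct is forced at w0.
w0 ⊮ (Q → P) ∧ P since w0 fails P.
So the root w0 does not force ((Q → P) ∧ P) ∨ ¬Q; the model is a countermodel.

Yes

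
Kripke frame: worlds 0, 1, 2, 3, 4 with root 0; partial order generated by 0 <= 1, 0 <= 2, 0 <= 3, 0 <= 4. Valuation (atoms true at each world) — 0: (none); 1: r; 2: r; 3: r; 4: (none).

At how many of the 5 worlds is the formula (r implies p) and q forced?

0: does not force it — 0 does not force (r implies p) and q since 0 fails r implies p.
1: does not force it.
2: does not force it.
3: does not force it.
4: does not force it.
Worlds forcing the formula: { }.

0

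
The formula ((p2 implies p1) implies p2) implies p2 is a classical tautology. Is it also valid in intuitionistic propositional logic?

No

This is Peirce's law, which is not intuitionistically valid.
A Kripke countermodel: worlds a, b; order generated by a <= b; atoms true at each world — a:{}; b:{p2}.
a does not force ((p2 implies p1) implies p2) implies p2: already at a itself, a forces (p2 implies p1) implies p2 but a does not force p2.
a lacks atom p2, so a does not force p2.
So the root a does not force the formula.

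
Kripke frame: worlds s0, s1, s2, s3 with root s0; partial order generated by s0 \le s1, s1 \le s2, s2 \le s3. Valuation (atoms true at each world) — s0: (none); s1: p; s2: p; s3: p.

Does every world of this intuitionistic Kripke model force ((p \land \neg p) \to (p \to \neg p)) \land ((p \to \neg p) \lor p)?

No

Not every world: s0 \nVdash ((p \land \neg p) \to (p \to \neg p)) \land ((p \to \neg p) \lor p).
s0 \nVdash ((p \land \neg p) \to (p \to \neg p)) \land ((p \to \neg p) \lor p) since s0 fails (p \to \neg p) \lor p.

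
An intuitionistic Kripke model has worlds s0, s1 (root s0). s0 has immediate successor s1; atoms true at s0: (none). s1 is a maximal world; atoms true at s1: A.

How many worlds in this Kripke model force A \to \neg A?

0

s0: does not force it — s0 \nVdash A \to \neg A: at the accessible world s1, s1 \Vdash A but s1 \nVdash \neg A.
s1: does not force it — s1 \nVdash A \to \neg A: already at s1 itself, s1 \Vdash A but s1 \nVdash \neg A.
Worlds forcing the formula: { }.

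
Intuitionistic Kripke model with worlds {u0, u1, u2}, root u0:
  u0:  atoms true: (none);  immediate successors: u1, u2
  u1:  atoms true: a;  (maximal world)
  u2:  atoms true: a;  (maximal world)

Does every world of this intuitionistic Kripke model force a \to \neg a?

Not every world: u0 \nVdash a \to \neg a.
u0 \nVdash a \to \neg a: at the accessible world u1, u1 \Vdash a but u1 \nVdash \neg a.
u1 \nVdash \neg a since u1 is accessible from u1 and u1 \Vdash a.

No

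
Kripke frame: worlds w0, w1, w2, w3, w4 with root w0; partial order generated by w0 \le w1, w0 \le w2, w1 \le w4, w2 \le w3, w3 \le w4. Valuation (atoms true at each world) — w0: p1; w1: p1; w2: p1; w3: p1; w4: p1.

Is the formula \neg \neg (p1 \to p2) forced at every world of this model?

No

Not every world: w0 \nVdash \neg \neg (p1 \to p2).
w0 \nVdash \neg \neg (p1 \to p2) since w0 is accessible from w0 and w0 \Vdash \neg (p1 \to p2).
w0 \Vdash \neg (p1 \to p2): no world accessible from w0 forces p1 \to p2.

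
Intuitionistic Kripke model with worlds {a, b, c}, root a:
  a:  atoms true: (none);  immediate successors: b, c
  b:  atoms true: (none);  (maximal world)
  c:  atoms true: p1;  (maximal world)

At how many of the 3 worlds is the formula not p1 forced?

1

a: does not force it — a does not force not p1 since c is accessible from a and c forces p1.
b: forces it.
c: does not force it.
Worlds forcing the formula: {b}.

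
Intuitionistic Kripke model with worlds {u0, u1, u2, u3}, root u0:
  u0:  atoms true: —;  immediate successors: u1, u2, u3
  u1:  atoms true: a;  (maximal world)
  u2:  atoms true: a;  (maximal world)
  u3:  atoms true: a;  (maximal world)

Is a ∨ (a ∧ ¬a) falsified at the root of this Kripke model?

u0 ⊮ a ∨ (a ∧ ¬a): neither disjunct is forced at u0.
u0 lacks atom a, so u0 ⊮ a.
So the root u0 does not force a ∨ (a ∧ ¬a); the model is a countermodel.

Yes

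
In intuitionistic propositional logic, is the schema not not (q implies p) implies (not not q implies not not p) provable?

This is the distribution of double negation over implication, which is intuitionistically derivable.
Assume not not (q implies p) and not not q; suppose not p. Then q implies p would give not q (by contraposition), contradicting not not q; so not (q implies p), contradicting not not (q implies p). Hence not not p.

Yes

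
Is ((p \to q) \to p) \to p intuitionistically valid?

No

This is Peirce's law, which is not intuitionistically valid.
A Kripke countermodel: worlds u0, u1; order generated by u0 \le u1; atoms true at each world — u0:{}; u1:{p}.
u0 \nVdash ((p \to q) \to p) \to p: already at u0 itself, u0 \Vdash (p \to q) \to p but u0 \nVdash p.
u0 lacks atom p, so u0 \nVdash p.
So the root u0 does not force the formula.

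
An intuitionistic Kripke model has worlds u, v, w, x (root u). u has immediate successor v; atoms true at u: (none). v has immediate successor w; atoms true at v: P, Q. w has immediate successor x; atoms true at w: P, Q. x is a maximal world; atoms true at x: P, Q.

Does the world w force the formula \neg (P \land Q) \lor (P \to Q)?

Yes

w \Vdash \neg (P \land Q) \lor (P \to Q) via the disjunct P \to Q.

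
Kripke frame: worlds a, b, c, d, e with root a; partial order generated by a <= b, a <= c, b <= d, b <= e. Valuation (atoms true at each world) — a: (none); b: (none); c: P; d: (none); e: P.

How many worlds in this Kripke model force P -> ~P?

1

a: does not force it — a ||-/- P -> ~P: at the accessible world c, c ||- P but c ||-/- ~P.
b: does not force it.
c: does not force it.
d: forces it.
e: does not force it.
Worlds forcing the formula: {d}.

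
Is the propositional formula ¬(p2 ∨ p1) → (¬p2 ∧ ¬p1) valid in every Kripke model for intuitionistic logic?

This is a constructively valid De Morgan direction (negated disjunction to conjunction of negations), which is intuitionistically derivable.
From ¬(p2 ∨ p1): if p2 held then p2 ∨ p1 would, contradiction — so ¬p2; similarly ¬p1.

Yes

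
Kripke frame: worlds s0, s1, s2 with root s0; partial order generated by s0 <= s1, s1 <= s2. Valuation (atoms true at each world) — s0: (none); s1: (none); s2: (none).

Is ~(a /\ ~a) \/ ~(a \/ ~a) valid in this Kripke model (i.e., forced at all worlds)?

Yes

s0 ||- ~(a /\ ~a) \/ ~(a \/ ~a) via the disjunct ~(a /\ ~a).
Since the root s0 forces ~(a /\ ~a) \/ ~(a \/ ~a) and forcing is persistent (monotone upward), every world forces it.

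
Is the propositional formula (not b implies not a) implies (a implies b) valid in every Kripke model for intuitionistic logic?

This is the converse of contraposition, which is not intuitionistically valid.
A Kripke countermodel: worlds u0, u1; order generated by u0 <= u1; atoms true at each world — u0:{a}; u1:{a,b}.
u0 does not force (not b implies not a) implies (a implies b): already at u0 itself, u0 forces not b implies not a but u0 does not force a implies b.
u0 does not force a implies b: already at u0 itself, u0 forces a but u0 does not force b.
u0 lacks atom b, so u0 does not force b.
So the root u0 does not force the formula.

No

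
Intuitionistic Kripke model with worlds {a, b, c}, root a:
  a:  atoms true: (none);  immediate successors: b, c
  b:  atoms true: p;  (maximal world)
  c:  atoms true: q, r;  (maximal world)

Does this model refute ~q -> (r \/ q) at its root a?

a ||-/- ~q -> (r \/ q): at the accessible world b, b ||- ~q but b ||-/- r \/ q.
b ||-/- r \/ q: neither disjunct is forced at b.
b lacks atom r, so b ||-/- r.
So the root a does not force ~q -> (r \/ q); the model is a countermodel.

Yes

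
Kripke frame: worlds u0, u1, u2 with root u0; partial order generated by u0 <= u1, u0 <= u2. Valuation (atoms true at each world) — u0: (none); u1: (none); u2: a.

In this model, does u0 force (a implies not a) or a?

No

u0 does not force (a implies not a) or a: neither disjunct is forced at u0.
u0 does not force a implies not a: at the accessible world u2, u2 forces a but u2 does not force not a.
u2 does not force not a since u2 is accessible from u2 and u2 forces a.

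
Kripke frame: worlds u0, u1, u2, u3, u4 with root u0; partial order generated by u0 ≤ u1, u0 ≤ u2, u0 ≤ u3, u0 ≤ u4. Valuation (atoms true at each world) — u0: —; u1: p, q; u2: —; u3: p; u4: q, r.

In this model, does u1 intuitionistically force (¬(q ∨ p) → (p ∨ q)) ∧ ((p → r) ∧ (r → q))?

No

u1 ⊮ (¬(q ∨ p) → (p ∨ q)) ∧ ((p → r) ∧ (r → q)) since u1 fails (p → r) ∧ (r → q).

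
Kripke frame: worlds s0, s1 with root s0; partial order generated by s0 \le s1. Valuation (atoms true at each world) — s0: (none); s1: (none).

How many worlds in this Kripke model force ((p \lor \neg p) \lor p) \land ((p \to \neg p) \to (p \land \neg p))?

s0: does not force it — s0 \nVdash ((p \lor \neg p) \lor p) \land ((p \to \neg p) \to (p \land \neg p)) since s0 fails (p \to \neg p) \to (p \land \neg p).
s1: does not force it — s1 \nVdash ((p \lor \neg p) \lor p) \land ((p \to \neg p) \to (p \land \neg p)) since s1 fails (p \to \neg p) \to (p \land \neg p).
Worlds forcing the formula: { }.

0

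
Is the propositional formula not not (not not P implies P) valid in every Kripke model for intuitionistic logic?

Yes

This is the double negation of double-negation elimination, which is intuitionistically derivable.
By Glivenko's theorem the double negation of any classical propositional tautology is intuitionistically provable; not not P implies P is classically a tautology.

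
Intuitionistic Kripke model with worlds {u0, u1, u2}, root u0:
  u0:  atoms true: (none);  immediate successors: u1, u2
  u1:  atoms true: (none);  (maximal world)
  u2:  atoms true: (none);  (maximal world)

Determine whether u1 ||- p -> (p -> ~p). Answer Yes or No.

Yes

u1 ||- p -> (p -> ~p) vacuously: no world accessible from u1 forces the antecedent p.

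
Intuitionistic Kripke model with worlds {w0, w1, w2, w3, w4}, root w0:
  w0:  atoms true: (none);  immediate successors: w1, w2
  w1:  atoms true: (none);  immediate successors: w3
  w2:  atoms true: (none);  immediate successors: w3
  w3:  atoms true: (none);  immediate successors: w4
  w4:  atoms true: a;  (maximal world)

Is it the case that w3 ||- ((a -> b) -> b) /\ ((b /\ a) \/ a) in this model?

w3 ||-/- ((a -> b) -> b) /\ ((b /\ a) \/ a) since w3 fails (b /\ a) \/ a.

No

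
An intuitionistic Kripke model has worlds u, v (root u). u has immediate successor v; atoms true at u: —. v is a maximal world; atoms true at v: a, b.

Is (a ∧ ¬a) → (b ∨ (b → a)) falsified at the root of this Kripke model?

u ⊩ (a ∧ ¬a) → (b ∨ (b → a)) vacuously: no world accessible from u forces the antecedent a ∧ ¬a.
So the root u forces (a ∧ ¬a) → (b ∨ (b → a)); the model is not a countermodel.

No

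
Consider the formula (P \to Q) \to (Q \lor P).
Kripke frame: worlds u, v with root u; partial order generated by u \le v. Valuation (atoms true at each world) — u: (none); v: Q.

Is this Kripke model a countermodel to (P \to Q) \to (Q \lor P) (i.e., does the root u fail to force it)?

Yes

u \nVdash (P \to Q) \to (Q \lor P): already at u itself, u \Vdash P \to Q but u \nVdash Q \lor P.
u \nVdash Q \lor P: neither disjunct is forced at u.
u lacks atom Q, so u \nVdash Q.
So the root u does not force (P \to Q) \to (Q \lor P); the model is a countermodel.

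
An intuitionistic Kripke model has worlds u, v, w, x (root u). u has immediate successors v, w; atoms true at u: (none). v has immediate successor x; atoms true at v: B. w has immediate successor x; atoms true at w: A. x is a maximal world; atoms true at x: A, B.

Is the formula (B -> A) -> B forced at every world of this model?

No

Not every world: u ||-/- (B -> A) -> B.
u ||-/- (B -> A) -> B: at the accessible world w, w ||- B -> A but w ||-/- B.
w lacks atom B, so w ||-/- B.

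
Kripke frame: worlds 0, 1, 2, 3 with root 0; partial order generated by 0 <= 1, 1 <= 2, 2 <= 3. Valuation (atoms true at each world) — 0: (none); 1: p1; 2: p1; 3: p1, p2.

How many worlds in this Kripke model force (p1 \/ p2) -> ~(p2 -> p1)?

0

0: does not force it — 0 ||-/- (p1 \/ p2) -> ~(p2 -> p1): at the accessible world 1, 1 ||- p1 \/ p2 but 1 ||-/- ~(p2 -> p1).
1: does not force it.
2: does not force it.
3: does not force it.
Worlds forcing the formula: { }.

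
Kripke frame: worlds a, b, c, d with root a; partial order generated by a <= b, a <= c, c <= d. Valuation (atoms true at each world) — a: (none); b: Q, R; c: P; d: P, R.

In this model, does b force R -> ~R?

b ||-/- R -> ~R: already at b itself, b ||- R but b ||-/- ~R.
b ||-/- ~R since b is accessible from b and b ||- R.

No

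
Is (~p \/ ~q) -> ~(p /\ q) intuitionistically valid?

Yes

This is a constructively valid De Morgan direction (disjunction of negations to negated conjunction), which is intuitionistically derivable.
If ~p holds at a world then no accessible world forces p, hence none forces p /\ q; likewise for ~q.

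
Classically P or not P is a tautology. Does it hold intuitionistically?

This is the law of excluded middle, which is not intuitionistically valid.
A Kripke countermodel: worlds u0, u1; order generated by u0 <= u1; atoms true at each world — u0:{}; u1:{P}.
u0 does not force P or not P: neither disjunct is forced at u0.
u0 lacks atom P, so u0 does not force P.
So the root u0 does not force the formula.

No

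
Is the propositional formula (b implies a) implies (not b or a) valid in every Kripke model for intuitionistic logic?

No

This is the material-implication-as-disjunction principle, which is not intuitionistically valid.
A Kripke countermodel: worlds u, v; order generated by u <= v; atoms true at each world — u:{}; v:{a,b}.
u does not force (b implies a) implies (not b or a): already at u itself, u forces b implies a but u does not force not b or a.
u does not force not b or a: neither disjunct is forced at u.
u does not force not b since v is accessible from u and v forces b.
So the root u does not force the formula.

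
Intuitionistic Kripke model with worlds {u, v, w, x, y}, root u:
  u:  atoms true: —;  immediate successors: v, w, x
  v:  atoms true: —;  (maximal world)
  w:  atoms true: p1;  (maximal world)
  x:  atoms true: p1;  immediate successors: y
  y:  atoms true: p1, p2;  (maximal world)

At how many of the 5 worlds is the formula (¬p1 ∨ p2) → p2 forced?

3

u: does not force it — u ⊮ (¬p1 ∨ p2) → p2: at the accessible world v, v ⊩ ¬p1 ∨ p2 but v ⊮ p2.
v: does not force it.
w: forces it.
x: forces it.
y: forces it.
Worlds forcing the formula: {w, x, y}.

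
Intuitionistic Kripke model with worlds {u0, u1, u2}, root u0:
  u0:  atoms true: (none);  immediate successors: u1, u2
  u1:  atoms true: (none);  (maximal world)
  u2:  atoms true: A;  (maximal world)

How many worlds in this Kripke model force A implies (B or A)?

3

u0: forces it.
u1: forces it.
u2: forces it.
Worlds forcing the formula: {u0, u1, u2}.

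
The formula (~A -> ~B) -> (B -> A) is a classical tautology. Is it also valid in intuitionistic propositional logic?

No

This is the converse of contraposition, which is not intuitionistically valid.
A Kripke countermodel: worlds u, v; order generated by u <= v; atoms true at each world — u:{B}; v:{A,B}.
u ||-/- (~A -> ~B) -> (B -> A): already at u itself, u ||- ~A -> ~B but u ||-/- B -> A.
u ||-/- B -> A: already at u itself, u ||- B but u ||-/- A.
u lacks atom A, so u ||-/- A.
So the root u does not force the formula.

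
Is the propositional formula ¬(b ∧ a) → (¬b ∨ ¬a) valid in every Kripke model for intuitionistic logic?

This is the constructively invalid direction of De Morgan's law for conjunction, which is not intuitionistically valid.
A Kripke countermodel: worlds 0, 1, 2; order generated by 0 ≤ 1, 0 ≤ 2; atoms true at each world — 0:{}; 1:{b}; 2:{a}.
0 ⊮ ¬(b ∧ a) → (¬b ∨ ¬a): already at 0 itself, 0 ⊩ ¬(b ∧ a) but 0 ⊮ ¬b ∨ ¬a.
0 ⊮ ¬b ∨ ¬a: neither disjunct is forced at 0.
0 ⊮ ¬b since 1 is accessible from 0 and 1 ⊩ b.
So the root 0 does not force the formula.

No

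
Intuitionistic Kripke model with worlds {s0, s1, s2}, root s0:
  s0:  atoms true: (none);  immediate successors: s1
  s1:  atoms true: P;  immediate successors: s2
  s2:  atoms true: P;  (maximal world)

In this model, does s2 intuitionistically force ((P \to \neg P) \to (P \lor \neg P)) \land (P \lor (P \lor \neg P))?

s2 \Vdash ((P \to \neg P) \to (P \lor \neg P)) \land (P \lor (P \lor \neg P)) since s2 forces both conjuncts.

Yes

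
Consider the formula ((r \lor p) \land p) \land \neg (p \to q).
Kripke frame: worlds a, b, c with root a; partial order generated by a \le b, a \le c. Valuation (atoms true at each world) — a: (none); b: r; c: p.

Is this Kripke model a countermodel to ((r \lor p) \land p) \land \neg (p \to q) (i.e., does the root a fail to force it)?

Yes

a \nVdash ((r \lor p) \land p) \land \neg (p \to q) since a fails (r \lor p) \land p.
So the root a does not force ((r \lor p) \land p) \land \neg (p \to q); the model is a countermodel.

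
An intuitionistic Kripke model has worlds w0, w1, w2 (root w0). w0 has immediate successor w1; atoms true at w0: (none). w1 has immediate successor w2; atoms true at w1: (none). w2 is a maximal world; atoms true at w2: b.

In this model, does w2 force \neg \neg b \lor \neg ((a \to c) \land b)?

w2 \Vdash \neg \neg b \lor \neg ((a \to c) \land b) via the disjunct \neg \neg b.

Yes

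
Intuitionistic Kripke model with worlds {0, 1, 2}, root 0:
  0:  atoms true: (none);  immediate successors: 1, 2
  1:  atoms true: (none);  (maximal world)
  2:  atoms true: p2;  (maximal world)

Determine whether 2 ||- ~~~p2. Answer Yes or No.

2 ||-/- ~~~p2 since 2 is accessible from 2 and 2 ||- ~~p2.
2 ||- ~~p2: no world accessible from 2 forces ~p2.

No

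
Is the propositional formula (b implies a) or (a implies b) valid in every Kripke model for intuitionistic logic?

No

This is the Gödel–Dummett linearity axiom, which is not intuitionistically valid.
A Kripke countermodel: worlds s0, s1, s2; order generated by s0 <= s1, s0 <= s2; atoms true at each world — s0:{}; s1:{b}; s2:{a}.
s0 does not force (b implies a) or (a implies b): neither disjunct is forced at s0.
s0 does not force b implies a: at the accessible world s1, s1 forces b but s1 does not force a.
s1 lacks atom a, so s1 does not force a.
So the root s0 does not force the formula.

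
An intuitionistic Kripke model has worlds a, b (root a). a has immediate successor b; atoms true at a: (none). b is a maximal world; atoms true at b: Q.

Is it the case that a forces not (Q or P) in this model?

No

a does not force not (Q or P) since b is accessible from a and b forces Q or P.
b forces Q or P via the disjunct Q.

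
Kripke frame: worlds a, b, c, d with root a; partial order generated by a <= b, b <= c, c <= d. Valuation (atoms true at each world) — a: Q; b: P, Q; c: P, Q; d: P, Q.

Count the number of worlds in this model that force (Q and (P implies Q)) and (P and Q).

a: does not force it — a does not force (Q and (P implies Q)) and (P and Q) since a fails P and Q.
b: forces it.
c: forces it.
d: forces it.
Worlds forcing the formula: {b, c, d}.

3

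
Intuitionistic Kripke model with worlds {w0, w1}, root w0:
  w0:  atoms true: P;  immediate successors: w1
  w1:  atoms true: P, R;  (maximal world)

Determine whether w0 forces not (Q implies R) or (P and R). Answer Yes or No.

w0 does not force not (Q implies R) or (P and R): neither disjunct is forced at w0.
w0 does not force not (Q implies R) since w0 is accessible from w0 and w0 forces Q implies R.
w0 forces Q implies R vacuously: no world accessible from w0 forces the antecedent Q.

No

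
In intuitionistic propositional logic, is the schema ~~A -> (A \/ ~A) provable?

This is a variant of double-negation elimination (deriving excluded middle from double negation), which is not intuitionistically valid.
A Kripke countermodel: worlds 0, 1; order generated by 0 <= 1; atoms true at each world — 0:{}; 1:{A}.
0 ||-/- ~~A -> (A \/ ~A): already at 0 itself, 0 ||- ~~A but 0 ||-/- A \/ ~A.
0 ||-/- A \/ ~A: neither disjunct is forced at 0.
0 lacks atom A, so 0 ||-/- A.
So the root 0 does not force the formula.

No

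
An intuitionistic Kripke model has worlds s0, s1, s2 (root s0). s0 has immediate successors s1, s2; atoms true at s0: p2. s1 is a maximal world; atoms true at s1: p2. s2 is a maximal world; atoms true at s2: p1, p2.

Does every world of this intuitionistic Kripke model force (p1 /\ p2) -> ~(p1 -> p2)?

No

Not every world: s0 ||-/- (p1 /\ p2) -> ~(p1 -> p2).
s0 ||-/- (p1 /\ p2) -> ~(p1 -> p2): at the accessible world s2, s2 ||- p1 /\ p2 but s2 ||-/- ~(p1 -> p2).
s2 ||-/- ~(p1 -> p2) since s2 is accessible from s2 and s2 ||- p1 -> p2.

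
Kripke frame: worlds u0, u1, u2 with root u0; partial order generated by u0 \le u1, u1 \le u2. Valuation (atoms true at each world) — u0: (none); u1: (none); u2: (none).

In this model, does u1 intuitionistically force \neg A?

u1 \Vdash \neg A: no world accessible from u1 forces A.

Yes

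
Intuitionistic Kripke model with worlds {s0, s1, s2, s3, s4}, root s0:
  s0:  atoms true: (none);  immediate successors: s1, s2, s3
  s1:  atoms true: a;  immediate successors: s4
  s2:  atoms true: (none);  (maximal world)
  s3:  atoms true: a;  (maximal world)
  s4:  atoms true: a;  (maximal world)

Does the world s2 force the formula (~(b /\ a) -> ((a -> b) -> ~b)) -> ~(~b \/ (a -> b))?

No

s2 ||-/- (~(b /\ a) -> ((a -> b) -> ~b)) -> ~(~b \/ (a -> b)): already at s2 itself, s2 ||- ~(b /\ a) -> ((a -> b) -> ~b) but s2 ||-/- ~(~b \/ (a -> b)).
s2 ||-/- ~(~b \/ (a -> b)) since s2 is accessible from s2 and s2 ||- ~b \/ (a -> b).
s2 ||- ~b \/ (a -> b) via the disjunct ~b.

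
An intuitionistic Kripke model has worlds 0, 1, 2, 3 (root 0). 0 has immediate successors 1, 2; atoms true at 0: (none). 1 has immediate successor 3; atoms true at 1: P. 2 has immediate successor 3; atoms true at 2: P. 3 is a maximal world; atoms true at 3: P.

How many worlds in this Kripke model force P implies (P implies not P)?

0: does not force it — 0 does not force P implies (P implies not P): at the accessible world 1, 1 forces P but 1 does not force P implies not P.
1: does not force it.
2: does not force it.
3: does not force it.
Worlds forcing the formula: { }.

0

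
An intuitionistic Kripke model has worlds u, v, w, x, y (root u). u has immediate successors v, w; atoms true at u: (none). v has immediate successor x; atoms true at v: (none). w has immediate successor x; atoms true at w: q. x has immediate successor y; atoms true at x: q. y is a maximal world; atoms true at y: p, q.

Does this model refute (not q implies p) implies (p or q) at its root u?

Yes

u does not force (not q implies p) implies (p or q): already at u itself, u forces not q implies p but u does not force p or q.
u does not force p or q: neither disjunct is forced at u.
u lacks atom p, so u does not force p.
So the root u does not force (not q implies p) implies (p or q); the model is a countermodel.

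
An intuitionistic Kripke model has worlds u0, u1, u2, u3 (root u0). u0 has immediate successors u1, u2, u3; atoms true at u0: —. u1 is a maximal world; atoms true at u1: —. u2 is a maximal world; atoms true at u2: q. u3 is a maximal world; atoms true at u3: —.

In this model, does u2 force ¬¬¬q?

u2 ⊮ ¬¬¬q since u2 is accessible from u2 and u2 ⊩ ¬¬q.
u2 ⊩ ¬¬q: no world accessible from u2 forces ¬q.

No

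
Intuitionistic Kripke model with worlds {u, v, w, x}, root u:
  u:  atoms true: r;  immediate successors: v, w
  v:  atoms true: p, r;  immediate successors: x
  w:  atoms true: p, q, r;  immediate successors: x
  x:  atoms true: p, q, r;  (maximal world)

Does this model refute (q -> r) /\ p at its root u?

u ||-/- (q -> r) /\ p since u fails p.
So the root u does not force (q -> r) /\ p; the model is a countermodel.

Yes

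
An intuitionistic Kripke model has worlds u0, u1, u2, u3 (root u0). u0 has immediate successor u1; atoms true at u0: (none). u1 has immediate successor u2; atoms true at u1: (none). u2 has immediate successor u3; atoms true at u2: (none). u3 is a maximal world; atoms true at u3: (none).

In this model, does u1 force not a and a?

No

u1 does not force not a and a since u1 fails a.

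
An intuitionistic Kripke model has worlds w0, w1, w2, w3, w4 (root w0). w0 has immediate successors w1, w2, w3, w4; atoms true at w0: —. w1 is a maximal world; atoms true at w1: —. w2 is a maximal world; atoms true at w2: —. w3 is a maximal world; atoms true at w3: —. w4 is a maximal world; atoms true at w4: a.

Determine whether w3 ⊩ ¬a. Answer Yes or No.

w3 ⊩ ¬a: no world accessible from w3 forces a.

Yes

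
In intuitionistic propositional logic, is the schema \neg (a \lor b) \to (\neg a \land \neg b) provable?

This is a constructively valid De Morgan direction (negated disjunction to conjunction of negations), which is intuitionistically derivable.
From \neg (a \lor b): if a held then a \lor b would, contradiction — so \neg a; similarly \neg b.

Yes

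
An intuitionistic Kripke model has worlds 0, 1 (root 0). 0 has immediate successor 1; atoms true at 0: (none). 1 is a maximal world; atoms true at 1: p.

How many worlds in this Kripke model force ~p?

0

0: does not force it — 0 ||-/- ~p since 1 is accessible from 0 and 1 ||- p.
1: does not force it — 1 ||-/- ~p since 1 is accessible from 1 and 1 ||- p.
Worlds forcing the formula: { }.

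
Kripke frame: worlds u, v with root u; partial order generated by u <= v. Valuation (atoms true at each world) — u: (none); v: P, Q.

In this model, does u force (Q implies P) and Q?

No

u does not force (Q implies P) and Q since u fails Q.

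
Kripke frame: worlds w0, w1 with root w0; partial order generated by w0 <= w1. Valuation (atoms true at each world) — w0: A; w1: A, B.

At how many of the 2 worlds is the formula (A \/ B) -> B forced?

1

w0: does not force it — w0 ||-/- (A \/ B) -> B: already at w0 itself, w0 ||- A \/ B but w0 ||-/- B.
w1: forces it.
Worlds forcing the formula: {w1}.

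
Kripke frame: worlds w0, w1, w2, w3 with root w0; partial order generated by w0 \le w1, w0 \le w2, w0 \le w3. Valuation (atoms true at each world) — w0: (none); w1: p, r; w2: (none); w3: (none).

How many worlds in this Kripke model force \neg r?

w0: does not force it — w0 \nVdash \neg r since w1 is accessible from w0 and w1 \Vdash r.
w1: does not force it — w1 \nVdash \neg r since w1 is accessible from w1 and w1 \Vdash r.
w2: forces it.
w3: forces it.
Worlds forcing the formula: {w2, w3}.

2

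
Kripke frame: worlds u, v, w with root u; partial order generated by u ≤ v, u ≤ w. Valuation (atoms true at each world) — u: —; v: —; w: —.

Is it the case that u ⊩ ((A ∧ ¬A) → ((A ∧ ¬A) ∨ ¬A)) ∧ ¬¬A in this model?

u ⊮ ((A ∧ ¬A) → ((A ∧ ¬A) ∨ ¬A)) ∧ ¬¬A since u fails ¬¬A.

No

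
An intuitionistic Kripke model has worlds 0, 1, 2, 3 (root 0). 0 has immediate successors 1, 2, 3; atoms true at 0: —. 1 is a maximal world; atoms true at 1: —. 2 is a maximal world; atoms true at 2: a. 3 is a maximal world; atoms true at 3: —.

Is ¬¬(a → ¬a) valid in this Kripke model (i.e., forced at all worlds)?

No

Not every world: 0 ⊮ ¬¬(a → ¬a).
0 ⊮ ¬¬(a → ¬a) since 2 is accessible from 0 and 2 ⊩ ¬(a → ¬a).
2 ⊩ ¬(a → ¬a): no world accessible from 2 forces a → ¬a.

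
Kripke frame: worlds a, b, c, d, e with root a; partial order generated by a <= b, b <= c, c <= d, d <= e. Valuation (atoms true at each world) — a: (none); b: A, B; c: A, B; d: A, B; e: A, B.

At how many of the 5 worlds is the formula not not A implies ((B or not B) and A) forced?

4

a: does not force it — a does not force not not A implies ((B or not B) and A): already at a itself, a forces not not A but a does not force (B or not B) and A.
b: forces it.
c: forces it.
d: forces it.
e: forces it.
Worlds forcing the formula: {b, c, d, e}.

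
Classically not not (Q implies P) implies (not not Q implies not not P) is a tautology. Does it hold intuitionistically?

This is the distribution of double negation over implication, which is intuitionistically derivable.
Assume not not (Q implies P) and not not Q; suppose not P. Then Q implies P would give not Q (by contraposition), contradicting not not Q; so not (Q implies P), contradicting not not (Q implies P). Hence not not P.

Yes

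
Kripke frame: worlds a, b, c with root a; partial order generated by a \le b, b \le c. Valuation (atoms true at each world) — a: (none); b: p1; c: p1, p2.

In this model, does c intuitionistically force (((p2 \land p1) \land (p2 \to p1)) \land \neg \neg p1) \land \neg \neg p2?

Yes

c \Vdash (((p2 \land p1) \land (p2 \to p1)) \land \neg \neg p1) \land \neg \neg p2 since c forces both conjuncts.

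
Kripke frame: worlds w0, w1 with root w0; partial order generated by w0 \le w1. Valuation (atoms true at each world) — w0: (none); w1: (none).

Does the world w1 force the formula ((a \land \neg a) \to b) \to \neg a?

Yes

w1 \Vdash ((a \land \neg a) \to b) \to \neg a: every world accessible from w1 that forces (a \land \neg a) \to b (namely w1) also forces \neg a.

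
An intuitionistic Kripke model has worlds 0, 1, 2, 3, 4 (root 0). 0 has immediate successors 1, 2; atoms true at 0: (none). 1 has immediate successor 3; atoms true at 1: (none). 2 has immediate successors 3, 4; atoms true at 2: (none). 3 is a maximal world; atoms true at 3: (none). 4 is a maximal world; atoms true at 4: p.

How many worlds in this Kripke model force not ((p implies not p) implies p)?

0: does not force it — 0 does not force not ((p implies not p) implies p) since 4 is accessible from 0 and 4 forces (p implies not p) implies p.
1: forces it.
2: does not force it — 2 does not force not ((p implies not p) implies p) since 4 is accessible from 2 and 4 forces (p implies not p) implies p.
3: forces it.
4: does not force it.
Worlds forcing the formula: {1, 3}.

2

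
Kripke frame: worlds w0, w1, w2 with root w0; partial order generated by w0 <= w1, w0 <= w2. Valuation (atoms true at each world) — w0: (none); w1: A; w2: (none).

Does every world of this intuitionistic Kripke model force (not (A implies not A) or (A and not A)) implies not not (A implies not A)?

No

Not every world: w0 does not force (not (A implies not A) or (A and not A)) implies not not (A implies not A).
w0 does not force (not (A implies not A) or (A and not A)) implies not not (A implies not A): at the accessible world w1, w1 forces not (A implies not A) or (A and not A) but w1 does not force not not (A implies not A).
w1 does not force not not (A implies not A) since w1 is accessible from w1 and w1 forces not (A implies not A).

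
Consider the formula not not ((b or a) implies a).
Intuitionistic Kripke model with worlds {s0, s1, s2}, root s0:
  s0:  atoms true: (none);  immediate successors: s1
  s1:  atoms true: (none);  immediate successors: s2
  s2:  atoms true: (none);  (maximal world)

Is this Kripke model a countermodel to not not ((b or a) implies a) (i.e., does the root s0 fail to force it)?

No

s0 forces not not ((b or a) implies a): no world accessible from s0 forces not ((b or a) implies a).
So the root s0 forces not not ((b or a) implies a); the model is not a countermodel.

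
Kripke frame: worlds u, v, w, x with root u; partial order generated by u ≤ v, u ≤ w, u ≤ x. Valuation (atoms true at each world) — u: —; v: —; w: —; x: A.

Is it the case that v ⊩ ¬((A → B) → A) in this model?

Yes

v ⊩ ¬((A → B) → A): no world accessible from v forces (A → B) → A.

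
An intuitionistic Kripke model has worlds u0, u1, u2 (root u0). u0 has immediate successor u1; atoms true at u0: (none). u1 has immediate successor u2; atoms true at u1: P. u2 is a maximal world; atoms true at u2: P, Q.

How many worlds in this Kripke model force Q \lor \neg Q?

u0: does not force it — u0 \nVdash Q \lor \neg Q: neither disjunct is forced at u0.
u1: does not force it — u1 \nVdash Q \lor \neg Q: neither disjunct is forced at u1.
u2: forces it.
Worlds forcing the formula: {u2}.

1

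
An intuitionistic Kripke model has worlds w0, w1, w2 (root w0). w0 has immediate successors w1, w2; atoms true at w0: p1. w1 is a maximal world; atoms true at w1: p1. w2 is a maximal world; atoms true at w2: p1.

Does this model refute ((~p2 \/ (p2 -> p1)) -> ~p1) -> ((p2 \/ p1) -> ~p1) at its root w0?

w0 ||- ((~p2 \/ (p2 -> p1)) -> ~p1) -> ((p2 \/ p1) -> ~p1) vacuously: no world accessible from w0 forces the antecedent (~p2 \/ (p2 -> p1)) -> ~p1.
So the root w0 forces ((~p2 \/ (p2 -> p1)) -> ~p1) -> ((p2 \/ p1) -> ~p1); the model is not a countermodel.

No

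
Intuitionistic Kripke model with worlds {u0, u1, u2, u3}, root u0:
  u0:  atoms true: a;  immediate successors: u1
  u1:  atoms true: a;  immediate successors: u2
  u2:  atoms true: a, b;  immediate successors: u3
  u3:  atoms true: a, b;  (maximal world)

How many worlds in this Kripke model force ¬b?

u0: does not force it — u0 ⊮ ¬b since u2 is accessible from u0 and u2 ⊩ b.
u1: does not force it — u1 ⊮ ¬b since u2 is accessible from u1 and u2 ⊩ b.
u2: does not force it — u2 ⊮ ¬b since u2 is accessible from u2 and u2 ⊩ b.
u3: does not force it.
Worlds forcing the formula: { }.

0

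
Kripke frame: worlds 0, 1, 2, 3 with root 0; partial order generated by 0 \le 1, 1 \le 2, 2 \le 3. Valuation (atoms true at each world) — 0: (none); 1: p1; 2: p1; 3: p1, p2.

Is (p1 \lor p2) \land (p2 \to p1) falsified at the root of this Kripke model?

Yes

0 \nVdash (p1 \lor p2) \land (p2 \to p1) since 0 fails p1 \lor p2.
So the root 0 does not force (p1 \lor p2) \land (p2 \to p1); the model is a countermodel.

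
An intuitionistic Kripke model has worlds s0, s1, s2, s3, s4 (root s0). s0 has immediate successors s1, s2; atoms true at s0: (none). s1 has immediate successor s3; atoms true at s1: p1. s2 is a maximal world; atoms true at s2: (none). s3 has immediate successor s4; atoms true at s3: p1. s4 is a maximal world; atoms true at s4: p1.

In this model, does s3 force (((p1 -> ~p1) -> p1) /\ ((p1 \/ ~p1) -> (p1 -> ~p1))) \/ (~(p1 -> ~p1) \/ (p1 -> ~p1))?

Yes

s3 ||- (((p1 -> ~p1) -> p1) /\ ((p1 \/ ~p1) -> (p1 -> ~p1))) \/ (~(p1 -> ~p1) \/ (p1 -> ~p1)) via the disjunct ~(p1 -> ~p1) \/ (p1 -> ~p1).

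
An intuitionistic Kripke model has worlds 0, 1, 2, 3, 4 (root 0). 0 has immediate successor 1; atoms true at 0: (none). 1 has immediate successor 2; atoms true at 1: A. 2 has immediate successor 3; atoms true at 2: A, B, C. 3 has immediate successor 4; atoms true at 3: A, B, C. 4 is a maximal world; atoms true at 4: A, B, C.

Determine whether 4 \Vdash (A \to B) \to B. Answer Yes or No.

4 \Vdash (A \to B) \to B: every world accessible from 4 that forces A \to B (namely 4) also forces B.

Yes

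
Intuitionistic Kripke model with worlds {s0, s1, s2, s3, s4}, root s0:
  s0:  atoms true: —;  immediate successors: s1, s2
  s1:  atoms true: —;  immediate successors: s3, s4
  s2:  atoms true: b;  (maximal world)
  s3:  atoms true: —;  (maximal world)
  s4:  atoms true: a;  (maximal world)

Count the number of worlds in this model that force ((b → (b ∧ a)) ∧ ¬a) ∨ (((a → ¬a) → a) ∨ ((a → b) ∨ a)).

3

s0: does not force it — s0 ⊮ ((b → (b ∧ a)) ∧ ¬a) ∨ (((a → ¬a) → a) ∨ ((a → b) ∨ a)): neither disjunct is forced at s0.
s1: does not force it — s1 ⊮ ((b → (b ∧ a)) ∧ ¬a) ∨ (((a → ¬a) → a) ∨ ((a → b) ∨ a)): neither disjunct is forced at s1.
s2: forces it.
s3: forces it.
s4: forces it.
Worlds forcing the formula: {s2, s3, s4}.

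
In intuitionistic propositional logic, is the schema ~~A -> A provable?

This is double-negation elimination, which is not intuitionistically valid.
A Kripke countermodel: worlds u, v; order generated by u <= v; atoms true at each world — u:{}; v:{A}.
u ||-/- ~~A -> A: already at u itself, u ||- ~~A but u ||-/- A.
u lacks atom A, so u ||-/- A.
So the root u does not force the formula.

No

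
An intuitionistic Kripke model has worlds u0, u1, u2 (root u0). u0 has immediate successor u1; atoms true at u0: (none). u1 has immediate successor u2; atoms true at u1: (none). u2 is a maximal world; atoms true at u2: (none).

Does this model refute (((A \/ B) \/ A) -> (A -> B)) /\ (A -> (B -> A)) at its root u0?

No

u0 ||- (((A \/ B) \/ A) -> (A -> B)) /\ (A -> (B -> A)) since u0 forces both conjuncts.
So the root u0 forces (((A \/ B) \/ A) -> (A -> B)) /\ (A -> (B -> A)); the model is not a countermodel.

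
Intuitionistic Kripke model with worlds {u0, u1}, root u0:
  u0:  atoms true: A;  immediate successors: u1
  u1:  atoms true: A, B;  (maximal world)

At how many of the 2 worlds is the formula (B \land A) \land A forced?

u0: does not force it — u0 \nVdash (B \land A) \land A since u0 fails B \land A.
u1: forces it.
Worlds forcing the formula: {u1}.

1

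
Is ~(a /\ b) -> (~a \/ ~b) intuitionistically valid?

This is the constructively invalid direction of De Morgan's law for conjunction, which is not intuitionistically valid.
A Kripke countermodel: worlds u, v, w; order generated by u <= v, u <= w; atoms true at each world — u:{}; v:{a}; w:{b}.
u ||-/- ~(a /\ b) -> (~a \/ ~b): already at u itself, u ||- ~(a /\ b) but u ||-/- ~a \/ ~b.
u ||-/- ~a \/ ~b: neither disjunct is forced at u.
u ||-/- ~a since v is accessible from u and v ||- a.
So the root u does not force the formula.

No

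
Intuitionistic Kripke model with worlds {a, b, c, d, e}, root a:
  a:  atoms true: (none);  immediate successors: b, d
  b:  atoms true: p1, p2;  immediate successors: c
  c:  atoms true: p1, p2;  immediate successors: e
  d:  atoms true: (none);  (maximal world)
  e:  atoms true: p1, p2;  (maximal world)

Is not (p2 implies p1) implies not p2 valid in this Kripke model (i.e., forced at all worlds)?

Yes

a forces not (p2 implies p1) implies not p2 vacuously: no world accessible from a forces the antecedent not (p2 implies p1).
Since the root a forces not (p2 implies p1) implies not p2 and forcing is persistent (monotone upward), every world forces it.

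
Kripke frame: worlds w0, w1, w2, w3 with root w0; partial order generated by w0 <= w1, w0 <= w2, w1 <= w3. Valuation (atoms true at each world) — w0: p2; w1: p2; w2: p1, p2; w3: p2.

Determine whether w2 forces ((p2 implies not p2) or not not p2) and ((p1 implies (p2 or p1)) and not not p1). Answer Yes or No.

w2 forces ((p2 implies not p2) or not not p2) and ((p1 implies (p2 or p1)) and not not p1) since w2 forces both conjuncts.

Yes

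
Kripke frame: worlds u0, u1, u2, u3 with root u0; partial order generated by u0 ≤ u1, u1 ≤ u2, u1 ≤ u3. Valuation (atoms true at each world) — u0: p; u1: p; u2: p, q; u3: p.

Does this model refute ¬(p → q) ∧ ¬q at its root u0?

u0 ⊮ ¬(p → q) ∧ ¬q since u0 fails ¬(p → q).
So the root u0 does not force ¬(p → q) ∧ ¬q; the model is a countermodel.

Yes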